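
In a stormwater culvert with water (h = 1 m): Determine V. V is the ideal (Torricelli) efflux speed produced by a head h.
Formula: V = \sqrt{2 g h}
V = √(2·9.81·1) = 4.429 m/s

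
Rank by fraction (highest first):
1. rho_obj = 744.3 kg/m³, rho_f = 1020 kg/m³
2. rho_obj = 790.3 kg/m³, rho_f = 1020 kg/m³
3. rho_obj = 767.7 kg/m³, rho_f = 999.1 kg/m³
Case 1: fraction = 0.7297
Case 2: fraction = 0.7748
Case 3: fraction = 0.7684
Ranking (highest first): 2, 3, 1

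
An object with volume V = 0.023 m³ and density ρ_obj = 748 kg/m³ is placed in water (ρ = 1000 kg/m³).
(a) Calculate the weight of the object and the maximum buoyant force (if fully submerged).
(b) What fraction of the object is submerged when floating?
(a) W=rho_obj*g*V=748*9.81*0.023=168.8 N; F_B(max)=rho*g*V=1000*9.81*0.023=225.6 N
(b) Floating fraction=rho_obj/rho=748/1000=0.748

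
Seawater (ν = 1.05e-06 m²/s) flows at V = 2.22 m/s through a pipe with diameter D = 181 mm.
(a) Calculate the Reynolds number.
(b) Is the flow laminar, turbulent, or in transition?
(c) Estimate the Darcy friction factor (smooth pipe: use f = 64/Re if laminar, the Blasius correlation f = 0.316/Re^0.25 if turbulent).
(a) Re = V·D/ν = 2.22·0.181/1.05e-06 = 382690
(b) Flow regime: turbulent (Re > 4000)
(c) Friction factor: f = 0.316/Re^0.25 = 0.316/382690^0.25 = 0.01271 (Blasius is strictly valid for Re ≲ 1e5; used here as the smooth-pipe estimate the problem specifies)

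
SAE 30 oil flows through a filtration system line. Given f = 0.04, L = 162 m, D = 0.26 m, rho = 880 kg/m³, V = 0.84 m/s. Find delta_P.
Formula: \Delta P = f \frac{L}{D} \frac{\rho V^2}{2}
delta_P = 0.04·(162/0.26)·0.5·880·0.84²/1000 = 7.738 kPa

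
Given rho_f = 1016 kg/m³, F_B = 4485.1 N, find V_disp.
Formula: F_B = \rho_f g V_{disp}
Substituting knowns: 4485.1 = 1016·9.81·V_disp
Solving for V_disp: V_disp = 4485.1/(1016·9.81) = 0.45 m³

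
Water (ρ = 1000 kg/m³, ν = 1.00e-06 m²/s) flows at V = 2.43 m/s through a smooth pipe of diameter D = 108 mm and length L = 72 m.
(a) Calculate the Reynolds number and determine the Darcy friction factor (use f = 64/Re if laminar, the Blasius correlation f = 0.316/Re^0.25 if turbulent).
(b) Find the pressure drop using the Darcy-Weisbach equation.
(a) Re = V·D/ν = 2.43·0.108/1.00e-06 = 262440 → turbulent (Re > 4000); f = 0.316/Re^0.25 = 0.316/262440^0.25 = 0.013961 (Blasius is strictly valid for Re ≲ 1e5; used here as the smooth-pipe estimate the problem specifies)
(b) Darcy-Weisbach: ΔP = f·(L/D)·½ρV²/1000 = 0.013961·(72/0.108)·½·1000·2.43²/1000 = 27.48 kPa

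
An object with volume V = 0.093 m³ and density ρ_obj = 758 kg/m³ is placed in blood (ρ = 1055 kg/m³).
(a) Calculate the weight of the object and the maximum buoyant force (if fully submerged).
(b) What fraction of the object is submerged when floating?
(a) W=rho_obj*g*V=758*9.81*0.093=691.5 N; F_B(max)=rho*g*V=1055*9.81*0.093=962.5 N
(b) Floating fraction=rho_obj/rho=758/1055=0.718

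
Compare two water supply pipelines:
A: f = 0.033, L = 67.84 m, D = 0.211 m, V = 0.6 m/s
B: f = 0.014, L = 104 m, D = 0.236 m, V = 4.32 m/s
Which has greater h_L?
h_L(A) = 0.1947 m, h_L(B) = 5.868 m. Answer: B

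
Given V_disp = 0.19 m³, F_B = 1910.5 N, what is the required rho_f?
Formula: F_B = \rho_f g V_{disp}
Substituting knowns: 1910.5 = rho_f·9.81·0.19
Solving for rho_f: rho_f = 1910.5/(9.81·0.19) = 1025 kg/m³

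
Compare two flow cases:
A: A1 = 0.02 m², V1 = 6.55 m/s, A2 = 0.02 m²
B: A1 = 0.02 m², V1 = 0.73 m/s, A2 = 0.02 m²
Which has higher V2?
V2(A) = 6.55 m/s, V2(B) = 0.73 m/s. Answer: A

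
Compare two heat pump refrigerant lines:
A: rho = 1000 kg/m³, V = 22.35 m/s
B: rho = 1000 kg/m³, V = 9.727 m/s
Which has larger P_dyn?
P_dyn(A) = 249.8 kPa, P_dyn(B) = 47.31 kPa. Answer: A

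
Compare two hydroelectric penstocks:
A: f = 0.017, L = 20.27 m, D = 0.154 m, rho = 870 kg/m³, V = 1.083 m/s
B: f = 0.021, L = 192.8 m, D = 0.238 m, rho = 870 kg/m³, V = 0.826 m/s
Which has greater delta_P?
delta_P(A) = 1.142 kPa, delta_P(B) = 5.049 kPa. Answer: B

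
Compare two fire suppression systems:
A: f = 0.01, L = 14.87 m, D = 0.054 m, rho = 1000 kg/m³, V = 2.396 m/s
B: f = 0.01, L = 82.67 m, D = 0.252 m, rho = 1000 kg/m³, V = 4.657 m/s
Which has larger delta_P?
delta_P(A) = 7.904 kPa, delta_P(B) = 35.57 kPa. Answer: B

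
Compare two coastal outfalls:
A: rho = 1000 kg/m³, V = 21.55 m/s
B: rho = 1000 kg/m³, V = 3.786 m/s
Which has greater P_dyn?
P_dyn(A) = 232.2 kPa, P_dyn(B) = 7.167 kPa. Answer: A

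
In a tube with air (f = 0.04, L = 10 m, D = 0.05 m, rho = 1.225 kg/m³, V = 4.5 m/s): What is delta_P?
Formula: \Delta P = f \frac{L}{D} \frac{\rho V^2}{2}
delta_P = 0.04·(10/0.05)·0.5·1.225·4.5²/1000 = 0.09923 kPa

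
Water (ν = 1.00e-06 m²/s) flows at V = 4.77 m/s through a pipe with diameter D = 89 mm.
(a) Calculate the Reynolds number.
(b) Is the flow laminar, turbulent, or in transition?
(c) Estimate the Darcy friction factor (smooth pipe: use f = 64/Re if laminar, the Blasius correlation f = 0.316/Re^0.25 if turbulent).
(a) Re = V·D/ν = 4.77·0.089/1.00e-06 = 424530
(b) Flow regime: turbulent (Re > 4000)
(c) Friction factor: f = 0.316/Re^0.25 = 0.316/424530^0.25 = 0.01238 (Blasius is strictly valid for Re ≲ 1e5; used here as the smooth-pipe estimate the problem specifies)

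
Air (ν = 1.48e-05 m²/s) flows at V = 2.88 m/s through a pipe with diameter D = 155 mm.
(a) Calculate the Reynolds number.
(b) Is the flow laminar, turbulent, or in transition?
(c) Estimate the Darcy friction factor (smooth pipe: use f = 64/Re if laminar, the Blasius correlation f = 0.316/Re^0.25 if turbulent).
(a) Re = V·D/ν = 2.88·0.155/1.48e-05 = 30162
(b) Flow regime: turbulent (Re > 4000)
(c) Friction factor: f = 0.316/Re^0.25 = 0.316/30162^0.25 = 0.02398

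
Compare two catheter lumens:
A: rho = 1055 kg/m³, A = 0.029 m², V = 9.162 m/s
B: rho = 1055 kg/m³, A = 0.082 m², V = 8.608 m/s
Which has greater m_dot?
m_dot(A) = 280.3 kg/s, m_dot(B) = 744.7 kg/s. Answer: B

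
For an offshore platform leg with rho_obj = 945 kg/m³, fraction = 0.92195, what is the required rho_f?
Formula: f_{sub} = \frac{\rho_{obj}}{\rho_f}
Substituting knowns: 0.92195 = 945/rho_f
Solving for rho_f: rho_f = 945/0.92195 = 1025 kg/m³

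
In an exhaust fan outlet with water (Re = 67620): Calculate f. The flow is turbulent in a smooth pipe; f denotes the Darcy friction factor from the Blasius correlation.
Formula: f = \frac{0.316}{Re^{0.25}}
f = 0.316/67620^0.25 = 0.0196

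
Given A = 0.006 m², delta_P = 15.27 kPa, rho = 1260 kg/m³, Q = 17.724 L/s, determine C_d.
Formula: Q = C_d A \sqrt{\frac{2 \Delta P}{\rho}}
Substituting knowns: 17.724 = C_d·0.006·√(2·(15.27·1000)/1260)·1000
Solving for C_d: C_d = (17.724/1000)/(0.006·√(2·(15.27·1000)/1260)) = 0.6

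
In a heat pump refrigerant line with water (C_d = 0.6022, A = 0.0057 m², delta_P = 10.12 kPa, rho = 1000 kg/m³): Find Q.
Formula: Q = C_d A \sqrt{\frac{2 \Delta P}{\rho}}
Q = 0.6022·0.0057·√(2·(10.12·1000)/1000)·1000 = 15.44 L/s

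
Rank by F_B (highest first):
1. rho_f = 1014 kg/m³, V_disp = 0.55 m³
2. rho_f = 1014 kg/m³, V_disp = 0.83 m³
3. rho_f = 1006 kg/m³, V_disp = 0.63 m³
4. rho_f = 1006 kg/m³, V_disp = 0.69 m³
Case 1: F_B = 5471 N
Case 2: F_B = 8256 N
Case 3: F_B = 6217 N
Case 4: F_B = 6810 N
Ranking (highest first): 2, 4, 3, 1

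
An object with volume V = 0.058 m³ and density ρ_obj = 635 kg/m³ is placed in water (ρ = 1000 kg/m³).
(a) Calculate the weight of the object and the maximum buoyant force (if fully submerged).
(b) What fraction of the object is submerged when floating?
(a) W=rho_obj*g*V=635*9.81*0.058=361.3 N; F_B(max)=rho*g*V=1000*9.81*0.058=569.0 N
(b) Floating fraction=rho_obj/rho=635/1000=0.635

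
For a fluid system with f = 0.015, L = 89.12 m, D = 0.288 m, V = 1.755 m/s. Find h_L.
Formula: h_L = f \frac{L}{D} \frac{V^2}{2g}
h_L = 0.015·(89.12/0.288)·1.755²/(2·9.81) = 0.7287 m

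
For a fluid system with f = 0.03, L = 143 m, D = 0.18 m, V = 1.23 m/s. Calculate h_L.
Formula: h_L = f \frac{L}{D} \frac{V^2}{2g}
h_L = 0.03·(143/0.18)·1.23²/(2·9.81) = 1.838 m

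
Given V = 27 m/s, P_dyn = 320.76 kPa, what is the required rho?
Formula: P_{dyn} = \frac{1}{2} \rho V^2
Substituting knowns: 320.76 = 0.5·rho·27²/1000
Solving for rho: rho = 2·(320.76·1000)/27² = 880 kg/m³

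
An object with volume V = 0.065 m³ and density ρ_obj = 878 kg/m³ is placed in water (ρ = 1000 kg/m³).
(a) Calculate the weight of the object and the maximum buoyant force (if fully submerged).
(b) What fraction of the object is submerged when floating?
(a) W=rho_obj*g*V=878*9.81*0.065=559.9 N; F_B(max)=rho*g*V=1000*9.81*0.065=637.6 N
(b) Floating fraction=rho_obj/rho=878/1000=0.878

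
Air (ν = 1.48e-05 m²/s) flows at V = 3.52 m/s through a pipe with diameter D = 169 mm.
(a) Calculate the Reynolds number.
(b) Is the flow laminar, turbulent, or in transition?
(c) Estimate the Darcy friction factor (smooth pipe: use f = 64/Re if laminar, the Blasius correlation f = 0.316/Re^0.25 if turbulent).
(a) Re = V·D/ν = 3.52·0.169/1.48e-05 = 40195
(b) Flow regime: turbulent (Re > 4000)
(c) Friction factor: f = 0.316/Re^0.25 = 0.316/40195^0.25 = 0.02232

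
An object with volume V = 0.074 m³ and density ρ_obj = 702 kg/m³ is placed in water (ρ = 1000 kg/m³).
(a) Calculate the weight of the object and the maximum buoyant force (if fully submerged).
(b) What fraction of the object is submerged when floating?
(a) W=rho_obj*g*V=702*9.81*0.074=509.6 N; F_B(max)=rho*g*V=1000*9.81*0.074=725.9 N
(b) Floating fraction=rho_obj/rho=702/1000=0.702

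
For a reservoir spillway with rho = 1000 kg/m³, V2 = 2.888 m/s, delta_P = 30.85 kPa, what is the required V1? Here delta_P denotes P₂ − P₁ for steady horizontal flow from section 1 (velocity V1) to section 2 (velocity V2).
Formula: \Delta P = \frac{1}{2} \rho (V_1^2 - V_2^2)
Substituting knowns: 30.85 = 0.5·1000·(V1² − 2.888²)/1000
Solving for V1: V1 = √(2.888² + 2·(30.85·1000)/1000) = 8.369 m/s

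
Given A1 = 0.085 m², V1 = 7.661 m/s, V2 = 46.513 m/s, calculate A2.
Formula: V_2 = \frac{A_1 V_1}{A_2}
Substituting knowns: 46.513 = 0.085·7.661/A2
Solving for A2: A2 = 0.085·7.661/46.513 = 0.014 m²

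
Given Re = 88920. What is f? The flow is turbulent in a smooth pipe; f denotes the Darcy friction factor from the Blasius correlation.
Formula: f = \frac{0.316}{Re^{0.25}}
f = 0.316/88920^0.25 = 0.0183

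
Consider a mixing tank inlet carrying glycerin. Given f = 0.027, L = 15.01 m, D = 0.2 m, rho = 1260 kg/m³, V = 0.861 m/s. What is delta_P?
Formula: \Delta P = f \frac{L}{D} \frac{\rho V^2}{2}
delta_P = 0.027·(15.01/0.2)·0.5·1260·0.861²/1000 = 0.9464 kPa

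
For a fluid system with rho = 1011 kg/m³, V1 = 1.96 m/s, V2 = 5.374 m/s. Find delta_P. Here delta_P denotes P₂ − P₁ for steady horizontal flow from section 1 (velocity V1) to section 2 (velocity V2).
Formula: \Delta P = \frac{1}{2} \rho (V_1^2 - V_2^2)
delta_P = 0.5·1011·(1.96² − 5.374²)/1000 = -12.66 kPa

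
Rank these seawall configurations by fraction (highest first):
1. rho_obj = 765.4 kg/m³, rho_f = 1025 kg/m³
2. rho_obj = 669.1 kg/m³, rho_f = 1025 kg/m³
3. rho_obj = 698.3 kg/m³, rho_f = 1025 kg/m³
Case 1: fraction = 0.7467
Case 2: fraction = 0.6528
Case 3: fraction = 0.6813
Ranking (highest first): 1, 3, 2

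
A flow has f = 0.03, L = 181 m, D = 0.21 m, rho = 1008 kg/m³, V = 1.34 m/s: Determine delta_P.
Formula: \Delta P = f \frac{L}{D} \frac{\rho V^2}{2}
delta_P = 0.03·(181/0.21)·0.5·1008·1.34²/1000 = 23.4 kPa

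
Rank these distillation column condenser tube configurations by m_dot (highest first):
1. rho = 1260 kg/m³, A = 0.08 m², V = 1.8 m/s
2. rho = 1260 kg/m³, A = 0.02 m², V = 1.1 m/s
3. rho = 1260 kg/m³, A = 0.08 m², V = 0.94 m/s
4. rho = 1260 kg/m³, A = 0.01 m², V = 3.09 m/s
Case 1: m_dot = 181.4 kg/s
Case 2: m_dot = 27.72 kg/s
Case 3: m_dot = 94.75 kg/s
Case 4: m_dot = 38.93 kg/s
Ranking (highest first): 1, 3, 4, 2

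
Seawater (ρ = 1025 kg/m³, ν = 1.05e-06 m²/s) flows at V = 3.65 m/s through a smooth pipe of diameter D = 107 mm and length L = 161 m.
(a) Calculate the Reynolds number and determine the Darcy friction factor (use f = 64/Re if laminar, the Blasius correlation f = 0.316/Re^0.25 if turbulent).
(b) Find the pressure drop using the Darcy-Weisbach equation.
(a) Re = V·D/ν = 3.65·0.107/1.05e-06 = 371950 → turbulent (Re > 4000); f = 0.316/Re^0.25 = 0.316/371950^0.25 = 0.012796 (Blasius is strictly valid for Re ≲ 1e5; used here as the smooth-pipe estimate the problem specifies)
(b) Darcy-Weisbach: ΔP = f·(L/D)·½ρV²/1000 = 0.012796·(161/0.107)·½·1025·3.65²/1000 = 131.5 kPa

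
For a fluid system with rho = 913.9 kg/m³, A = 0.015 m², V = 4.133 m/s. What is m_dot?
Formula: \dot{m} = \rho A V
m_dot = 913.9·0.015·4.133 = 56.66 kg/s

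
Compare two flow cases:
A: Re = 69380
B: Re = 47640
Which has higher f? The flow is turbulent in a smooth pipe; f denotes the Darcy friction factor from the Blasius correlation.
f(A) = 0.01947, f(B) = 0.02139. Answer: B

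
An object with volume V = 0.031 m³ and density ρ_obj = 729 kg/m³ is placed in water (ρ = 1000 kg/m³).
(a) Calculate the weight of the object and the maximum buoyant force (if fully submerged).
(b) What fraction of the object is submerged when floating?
(a) W=rho_obj*g*V=729*9.81*0.031=221.7 N; F_B(max)=rho*g*V=1000*9.81*0.031=304.1 N
(b) Floating fraction=rho_obj/rho=729/1000=0.729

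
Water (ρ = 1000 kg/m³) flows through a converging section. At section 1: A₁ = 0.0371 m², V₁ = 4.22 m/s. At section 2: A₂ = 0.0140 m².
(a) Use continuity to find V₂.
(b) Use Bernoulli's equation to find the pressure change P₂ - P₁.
(a) Continuity: A₁V₁=A₂V₂ -> V₂=A₁V₁/A₂=0.0371*4.22/0.0140=11.18 m/s
(b) Bernoulli: P₂-P₁=0.5*rho*(V₁^2-V₂^2)/1000=0.5*1000*(4.22^2-11.18^2)/1000=-53.59 kPa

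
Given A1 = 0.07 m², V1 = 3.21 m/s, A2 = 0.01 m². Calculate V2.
Formula: V_2 = \frac{A_1 V_1}{A_2}
V2 = 0.07·3.21/0.01 = 22.47 m/s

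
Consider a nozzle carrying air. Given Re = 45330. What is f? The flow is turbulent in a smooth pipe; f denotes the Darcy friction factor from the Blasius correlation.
Formula: f = \frac{0.316}{Re^{0.25}}
f = 0.316/45330^0.25 = 0.02166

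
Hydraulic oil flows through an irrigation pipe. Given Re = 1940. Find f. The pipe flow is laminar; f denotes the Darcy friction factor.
Formula: f = \frac{64}{Re}
f = 64/1940 = 0.03299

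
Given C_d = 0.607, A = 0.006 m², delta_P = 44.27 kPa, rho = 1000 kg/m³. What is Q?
Formula: Q = C_d A \sqrt{\frac{2 \Delta P}{\rho}}
Q = 0.607·0.006·√(2·(44.27·1000)/1000)·1000 = 34.27 L/s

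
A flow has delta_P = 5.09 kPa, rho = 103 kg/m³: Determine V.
Formula: V = \sqrt{\frac{2 \Delta P}{\rho}}
V = √(2·(5.09·1000)/103) = 9.942 m/s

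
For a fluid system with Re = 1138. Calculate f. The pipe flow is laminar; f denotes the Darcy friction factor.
Formula: f = \frac{64}{Re}
f = 64/1138 = 0.05624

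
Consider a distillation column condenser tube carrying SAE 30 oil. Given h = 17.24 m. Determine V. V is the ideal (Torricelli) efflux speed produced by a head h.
Formula: V = \sqrt{2 g h}
V = √(2·9.81·17.24) = 18.39 m/s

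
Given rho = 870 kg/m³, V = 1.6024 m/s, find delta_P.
Formula: V = \sqrt{\frac{2 \Delta P}{\rho}}
Substituting knowns: 1.6024 = √(2·(delta_P·1000)/870)
Solving for delta_P: delta_P = 1.6024²·870/2/1000 = 1.117 kPa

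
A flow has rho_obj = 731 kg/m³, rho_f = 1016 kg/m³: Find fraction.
Formula: f_{sub} = \frac{\rho_{obj}}{\rho_f}
fraction = 731/1016 = 0.7195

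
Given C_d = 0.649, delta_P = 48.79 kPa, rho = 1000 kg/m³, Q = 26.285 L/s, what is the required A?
Formula: Q = C_d A \sqrt{\frac{2 \Delta P}{\rho}}
Substituting knowns: 26.285 = 0.649·A·√(2·(48.79·1000)/1000)·1000
Solving for A: A = (26.285/1000)/(0.649·√(2·(48.79·1000)/1000)) = 0.0041 m²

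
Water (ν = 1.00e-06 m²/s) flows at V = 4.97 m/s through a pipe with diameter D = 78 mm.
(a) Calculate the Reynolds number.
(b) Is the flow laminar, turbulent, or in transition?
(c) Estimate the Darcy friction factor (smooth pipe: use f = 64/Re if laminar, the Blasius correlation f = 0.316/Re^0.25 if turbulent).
(a) Re = V·D/ν = 4.97·0.078/1.00e-06 = 387660
(b) Flow regime: turbulent (Re > 4000)
(c) Friction factor: f = 0.316/Re^0.25 = 0.316/387660^0.25 = 0.01266 (Blasius is strictly valid for Re ≲ 1e5; used here as the smooth-pipe estimate the problem specifies)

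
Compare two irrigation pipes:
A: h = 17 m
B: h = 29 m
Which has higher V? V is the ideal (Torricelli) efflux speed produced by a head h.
V(A) = 18.26 m/s, V(B) = 23.85 m/s. Answer: B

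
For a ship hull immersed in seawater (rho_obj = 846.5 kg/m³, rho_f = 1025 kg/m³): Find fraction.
Formula: f_{sub} = \frac{\rho_{obj}}{\rho_f}
fraction = 846.5/1025 = 0.8259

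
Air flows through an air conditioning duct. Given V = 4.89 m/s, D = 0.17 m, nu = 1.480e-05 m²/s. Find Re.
Formula: Re = \frac{V D}{\nu}
Re = 4.89·0.17/1.480e-05 = 56169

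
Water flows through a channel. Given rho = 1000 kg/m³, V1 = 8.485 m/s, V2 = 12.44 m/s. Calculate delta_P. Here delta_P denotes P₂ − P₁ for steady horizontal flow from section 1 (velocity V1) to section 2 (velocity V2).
Formula: \Delta P = \frac{1}{2} \rho (V_1^2 - V_2^2)
delta_P = 0.5·1000·(8.485² − 12.44²)/1000 = -41.38 kPa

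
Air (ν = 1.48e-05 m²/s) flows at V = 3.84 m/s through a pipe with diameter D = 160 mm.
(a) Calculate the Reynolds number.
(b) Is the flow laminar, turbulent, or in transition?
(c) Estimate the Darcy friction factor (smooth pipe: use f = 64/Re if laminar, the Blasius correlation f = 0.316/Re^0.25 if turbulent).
(a) Re = V·D/ν = 3.84·0.16/1.48e-05 = 41514
(b) Flow regime: turbulent (Re > 4000)
(c) Friction factor: f = 0.316/Re^0.25 = 0.316/41514^0.25 = 0.02214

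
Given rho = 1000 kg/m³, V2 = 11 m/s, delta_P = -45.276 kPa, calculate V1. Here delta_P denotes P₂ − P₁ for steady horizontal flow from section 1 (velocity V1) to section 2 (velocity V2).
Formula: \Delta P = \frac{1}{2} \rho (V_1^2 - V_2^2)
Substituting knowns: -45.276 = 0.5·1000·(V1² − 11²)/1000
Solving for V1: V1 = √(11² + 2·(-45.276·1000)/1000) = 5.518 m/s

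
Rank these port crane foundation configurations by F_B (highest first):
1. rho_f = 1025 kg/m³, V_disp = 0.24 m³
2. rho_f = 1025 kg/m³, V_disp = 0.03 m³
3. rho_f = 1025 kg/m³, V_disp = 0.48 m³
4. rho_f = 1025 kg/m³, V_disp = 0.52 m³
Case 1: F_B = 2413 N
Case 2: F_B = 301.7 N
Case 3: F_B = 4827 N
Case 4: F_B = 5229 N
Ranking (highest first): 4, 3, 1, 2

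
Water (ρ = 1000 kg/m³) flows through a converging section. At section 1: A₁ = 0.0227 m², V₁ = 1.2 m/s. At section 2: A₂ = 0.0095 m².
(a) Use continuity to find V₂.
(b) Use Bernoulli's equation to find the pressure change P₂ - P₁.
(a) Continuity: A₁V₁=A₂V₂ -> V₂=A₁V₁/A₂=0.0227*1.2/0.0095=2.87 m/s
(b) Bernoulli: P₂-P₁=0.5*rho*(V₁^2-V₂^2)/1000=0.5*1000*(1.2^2-2.87^2)/1000=-3.398 kPa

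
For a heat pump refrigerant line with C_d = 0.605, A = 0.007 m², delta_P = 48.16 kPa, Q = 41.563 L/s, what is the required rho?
Formula: Q = C_d A \sqrt{\frac{2 \Delta P}{\rho}}
Substituting knowns: 41.563 = 0.605·0.007·√(2·(48.16·1000)/rho)·1000
Solving for rho: rho = 2·(48.16·1000)/((41.563/1000)/(0.605·0.007))² = 1000 kg/m³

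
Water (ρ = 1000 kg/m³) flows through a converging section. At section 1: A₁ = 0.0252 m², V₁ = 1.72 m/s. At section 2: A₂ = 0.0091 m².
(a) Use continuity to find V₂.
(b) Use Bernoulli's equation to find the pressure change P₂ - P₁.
(a) Continuity: A₁V₁=A₂V₂ -> V₂=A₁V₁/A₂=0.0252*1.72/0.0091=4.76 m/s
(b) Bernoulli: P₂-P₁=0.5*rho*(V₁^2-V₂^2)/1000=0.5*1000*(1.72^2-4.76^2)/1000=-9.85 kPa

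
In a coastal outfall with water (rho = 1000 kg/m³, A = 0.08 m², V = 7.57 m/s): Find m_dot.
Formula: \dot{m} = \rho A V
m_dot = 1000·0.08·7.57 = 605.6 kg/s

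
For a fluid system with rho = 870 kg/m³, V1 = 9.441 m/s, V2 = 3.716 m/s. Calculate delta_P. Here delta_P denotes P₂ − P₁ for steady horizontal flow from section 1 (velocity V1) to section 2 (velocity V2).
Formula: \Delta P = \frac{1}{2} \rho (V_1^2 - V_2^2)
delta_P = 0.5·870·(9.441² − 3.716²)/1000 = 32.77 kPa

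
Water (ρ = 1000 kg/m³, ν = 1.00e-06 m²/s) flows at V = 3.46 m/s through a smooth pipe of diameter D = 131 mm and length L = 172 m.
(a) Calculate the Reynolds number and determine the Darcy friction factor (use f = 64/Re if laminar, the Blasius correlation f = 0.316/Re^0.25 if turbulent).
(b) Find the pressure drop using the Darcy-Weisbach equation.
(a) Re = V·D/ν = 3.46·0.131/1.00e-06 = 453260 → turbulent (Re > 4000); f = 0.316/Re^0.25 = 0.316/453260^0.25 = 0.012179 (Blasius is strictly valid for Re ≲ 1e5; used here as the smooth-pipe estimate the problem specifies)
(b) Darcy-Weisbach: ΔP = f·(L/D)·½ρV²/1000 = 0.012179·(172/0.131)·½·1000·3.46²/1000 = 95.72 kPa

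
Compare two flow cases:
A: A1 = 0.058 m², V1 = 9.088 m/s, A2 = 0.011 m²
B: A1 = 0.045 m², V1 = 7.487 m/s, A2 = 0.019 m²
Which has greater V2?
V2(A) = 47.92 m/s, V2(B) = 17.73 m/s. Answer: A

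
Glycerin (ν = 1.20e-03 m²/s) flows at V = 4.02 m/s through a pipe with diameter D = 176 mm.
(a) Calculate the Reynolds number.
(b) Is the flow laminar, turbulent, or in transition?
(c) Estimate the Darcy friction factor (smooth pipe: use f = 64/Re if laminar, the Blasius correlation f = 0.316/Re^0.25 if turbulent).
(a) Re = V·D/ν = 4.02·0.176/1.20e-03 = 589.6
(b) Flow regime: laminar (Re < 2300)
(c) Friction factor: f = 64/Re = 64/589.6 = 0.1085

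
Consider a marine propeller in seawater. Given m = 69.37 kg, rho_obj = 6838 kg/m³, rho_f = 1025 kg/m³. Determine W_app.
Formula: W_{app} = mg\left(1 - \frac{\rho_f}{\rho_{obj}}\right)
W_app = 69.37·9.81·(1 − 1025/6838) = 578.5 N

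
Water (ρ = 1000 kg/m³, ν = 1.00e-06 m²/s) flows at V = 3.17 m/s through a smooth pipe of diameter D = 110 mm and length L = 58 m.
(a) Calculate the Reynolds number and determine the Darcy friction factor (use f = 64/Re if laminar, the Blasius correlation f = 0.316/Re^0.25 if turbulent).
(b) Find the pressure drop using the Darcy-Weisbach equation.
(a) Re = V·D/ν = 3.17·0.11/1.00e-06 = 348700 → turbulent (Re > 4000); f = 0.316/Re^0.25 = 0.316/348700^0.25 = 0.013004 (Blasius is strictly valid for Re ≲ 1e5; used here as the smooth-pipe estimate the problem specifies)
(b) Darcy-Weisbach: ΔP = f·(L/D)·½ρV²/1000 = 0.013004·(58/0.110)·½·1000·3.17²/1000 = 34.45 kPa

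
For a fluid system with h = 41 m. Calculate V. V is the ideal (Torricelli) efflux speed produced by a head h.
Formula: V = \sqrt{2 g h}
V = √(2·9.81·41) = 28.36 m/s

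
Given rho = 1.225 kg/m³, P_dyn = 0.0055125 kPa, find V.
Formula: P_{dyn} = \frac{1}{2} \rho V^2
Substituting knowns: 0.0055125 = 0.5·1.225·V²/1000
Solving for V: V = √(2·(0.0055125·1000)/1.225) = 3 m/s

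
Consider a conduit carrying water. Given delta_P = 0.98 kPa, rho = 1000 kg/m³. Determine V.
Formula: V = \sqrt{\frac{2 \Delta P}{\rho}}
V = √(2·(0.98·1000)/1000) = 1.4 m/s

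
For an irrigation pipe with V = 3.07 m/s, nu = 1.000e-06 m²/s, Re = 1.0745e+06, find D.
Formula: Re = \frac{V D}{\nu}
Substituting knowns: 1.0745e+06 = 3.07·D/1.000e-06
Solving for D: D = 1.0745e+06·1.000e-06/3.07 = 0.35 m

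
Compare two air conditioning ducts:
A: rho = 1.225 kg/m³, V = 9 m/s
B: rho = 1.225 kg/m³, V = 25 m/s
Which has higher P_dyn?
P_dyn(A) = 0.04961 kPa, P_dyn(B) = 0.3828 kPa. Answer: B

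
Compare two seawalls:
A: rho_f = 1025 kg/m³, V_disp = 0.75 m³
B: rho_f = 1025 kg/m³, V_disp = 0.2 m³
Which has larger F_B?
F_B(A) = 7541 N, F_B(B) = 2011 N. Answer: A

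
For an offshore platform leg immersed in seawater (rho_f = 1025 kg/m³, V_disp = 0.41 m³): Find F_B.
Formula: F_B = \rho_f g V_{disp}
F_B = 1025·9.81·0.41 = 4123 N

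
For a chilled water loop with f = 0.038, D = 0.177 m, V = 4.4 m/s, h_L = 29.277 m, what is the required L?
Formula: h_L = f \frac{L}{D} \frac{V^2}{2g}
Substituting knowns: 29.277 = 0.038·(L/0.177)·4.4²/(2·9.81)
Solving for L: L = 29.277·2·9.81·0.177/(0.038·4.4²) = 138.2 m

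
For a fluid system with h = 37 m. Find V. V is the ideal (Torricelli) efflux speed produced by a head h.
Formula: V = \sqrt{2 g h}
V = √(2·9.81·37) = 26.94 m/s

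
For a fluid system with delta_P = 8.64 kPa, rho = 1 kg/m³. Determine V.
Formula: V = \sqrt{\frac{2 \Delta P}{\rho}}
V = √(2·(8.64·1000)/1) = 131.5 m/s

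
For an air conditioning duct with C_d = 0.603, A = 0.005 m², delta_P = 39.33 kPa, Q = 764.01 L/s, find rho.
Formula: Q = C_d A \sqrt{\frac{2 \Delta P}{\rho}}
Substituting knowns: 764.01 = 0.603·0.005·√(2·(39.33·1000)/rho)·1000
Solving for rho: rho = 2·(39.33·1000)/((764.01/1000)/(0.603·0.005))² = 1.225 kg/m³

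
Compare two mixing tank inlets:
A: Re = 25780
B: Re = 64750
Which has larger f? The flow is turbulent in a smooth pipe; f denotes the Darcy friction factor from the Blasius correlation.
f(A) = 0.02494, f(B) = 0.01981. Answer: A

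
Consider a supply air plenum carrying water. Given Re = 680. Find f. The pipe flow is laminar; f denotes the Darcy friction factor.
Formula: f = \frac{64}{Re}
f = 64/680 = 0.09412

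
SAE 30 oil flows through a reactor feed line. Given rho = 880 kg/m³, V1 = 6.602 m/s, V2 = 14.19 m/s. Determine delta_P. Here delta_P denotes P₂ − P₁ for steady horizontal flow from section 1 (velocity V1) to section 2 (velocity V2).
Formula: \Delta P = \frac{1}{2} \rho (V_1^2 - V_2^2)
delta_P = 0.5·880·(6.602² − 14.19²)/1000 = -69.42 kPa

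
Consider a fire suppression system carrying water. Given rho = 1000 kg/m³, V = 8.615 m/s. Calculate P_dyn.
Formula: P_{dyn} = \frac{1}{2} \rho V^2
P_dyn = 0.5·1000·8.615²/1000 = 37.11 kPa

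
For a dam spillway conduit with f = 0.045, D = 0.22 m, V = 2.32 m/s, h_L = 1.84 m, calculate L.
Formula: h_L = f \frac{L}{D} \frac{V^2}{2g}
Substituting knowns: 1.84 = 0.045·(L/0.22)·2.32²/(2·9.81)
Solving for L: L = 1.84·2·9.81·0.22/(0.045·2.32²) = 32.79 m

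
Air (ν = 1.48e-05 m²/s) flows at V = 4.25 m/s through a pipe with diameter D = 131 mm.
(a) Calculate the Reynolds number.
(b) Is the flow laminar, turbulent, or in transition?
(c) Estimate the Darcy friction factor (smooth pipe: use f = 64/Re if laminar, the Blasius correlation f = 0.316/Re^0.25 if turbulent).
(a) Re = V·D/ν = 4.25·0.131/1.48e-05 = 37618
(b) Flow regime: turbulent (Re > 4000)
(c) Friction factor: f = 0.316/Re^0.25 = 0.316/37618^0.25 = 0.02269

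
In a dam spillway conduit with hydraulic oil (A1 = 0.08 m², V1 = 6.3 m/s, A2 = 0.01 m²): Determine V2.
Formula: V_2 = \frac{A_1 V_1}{A_2}
V2 = 0.08·6.3/0.01 = 50.4 m/s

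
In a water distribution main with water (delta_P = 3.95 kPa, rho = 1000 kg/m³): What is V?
Formula: V = \sqrt{\frac{2 \Delta P}{\rho}}
V = √(2·(3.95·1000)/1000) = 2.811 m/s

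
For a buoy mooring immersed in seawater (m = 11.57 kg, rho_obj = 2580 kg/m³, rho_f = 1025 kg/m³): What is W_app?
Formula: W_{app} = mg\left(1 - \frac{\rho_f}{\rho_{obj}}\right)
W_app = 11.57·9.81·(1 − 1025/2580) = 68.41 N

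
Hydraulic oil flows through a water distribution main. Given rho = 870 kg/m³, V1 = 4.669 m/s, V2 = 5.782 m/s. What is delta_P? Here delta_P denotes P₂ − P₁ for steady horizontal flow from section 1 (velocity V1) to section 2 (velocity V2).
Formula: \Delta P = \frac{1}{2} \rho (V_1^2 - V_2^2)
delta_P = 0.5·870·(4.669² − 5.782²)/1000 = -5.06 kPa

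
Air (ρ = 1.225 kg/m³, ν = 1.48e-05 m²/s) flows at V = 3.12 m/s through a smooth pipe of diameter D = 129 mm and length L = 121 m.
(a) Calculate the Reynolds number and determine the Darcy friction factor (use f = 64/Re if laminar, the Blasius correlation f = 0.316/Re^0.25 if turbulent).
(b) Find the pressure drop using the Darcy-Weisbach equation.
(a) Re = V·D/ν = 3.12·0.129/1.48e-05 = 27195 → turbulent (Re > 4000); f = 0.316/Re^0.25 = 0.316/27195^0.25 = 0.024607
(b) Darcy-Weisbach: ΔP = f·(L/D)·½ρV²/1000 = 0.024607·(121/0.129)·½·1.225·3.12²/1000 = 0.1376 kPa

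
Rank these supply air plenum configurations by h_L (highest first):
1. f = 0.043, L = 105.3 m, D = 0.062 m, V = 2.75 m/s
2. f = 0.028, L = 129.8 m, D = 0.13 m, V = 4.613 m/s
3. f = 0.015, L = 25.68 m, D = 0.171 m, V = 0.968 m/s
Case 1: h_L = 28.15 m
Case 2: h_L = 30.32 m
Case 3: h_L = 0.1076 m
Ranking (highest first): 2, 1, 3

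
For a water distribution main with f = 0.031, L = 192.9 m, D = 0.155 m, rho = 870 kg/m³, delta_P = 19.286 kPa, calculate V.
Formula: \Delta P = f \frac{L}{D} \frac{\rho V^2}{2}
Substituting knowns: 19.286 = 0.031·(192.9/0.155)·0.5·870·V²/1000
Solving for V: V = √((19.286·1000)/(0.031·(192.9/0.155)·0.5·870)) = 1.072 m/s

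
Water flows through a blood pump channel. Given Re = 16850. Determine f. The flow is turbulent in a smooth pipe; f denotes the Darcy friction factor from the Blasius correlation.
Formula: f = \frac{0.316}{Re^{0.25}}
f = 0.316/16850^0.25 = 0.02774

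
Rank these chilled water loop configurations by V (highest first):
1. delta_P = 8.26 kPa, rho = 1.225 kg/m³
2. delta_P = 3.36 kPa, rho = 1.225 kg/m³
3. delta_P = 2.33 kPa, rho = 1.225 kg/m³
Case 1: V = 116.1 m/s
Case 2: V = 74.07 m/s
Case 3: V = 61.68 m/s
Ranking (highest first): 1, 2, 3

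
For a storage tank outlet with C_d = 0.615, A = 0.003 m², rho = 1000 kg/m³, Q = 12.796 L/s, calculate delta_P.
Formula: Q = C_d A \sqrt{\frac{2 \Delta P}{\rho}}
Substituting knowns: 12.796 = 0.615·0.003·√(2·(delta_P·1000)/1000)·1000
Solving for delta_P: delta_P = ((12.796/1000)/(0.615·0.003))²·1000/2/1000 = 24.05 kPa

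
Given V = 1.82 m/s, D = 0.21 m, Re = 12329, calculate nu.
Formula: Re = \frac{V D}{\nu}
Substituting knowns: 12329 = 1.82·0.21/nu
Solving for nu: nu = 1.82·0.21/12329 = 3.100e-05 m²/s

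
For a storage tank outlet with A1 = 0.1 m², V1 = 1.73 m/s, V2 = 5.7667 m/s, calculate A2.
Formula: V_2 = \frac{A_1 V_1}{A_2}
Substituting knowns: 5.7667 = 0.1·1.73/A2
Solving for A2: A2 = 0.1·1.73/5.7667 = 0.03 m²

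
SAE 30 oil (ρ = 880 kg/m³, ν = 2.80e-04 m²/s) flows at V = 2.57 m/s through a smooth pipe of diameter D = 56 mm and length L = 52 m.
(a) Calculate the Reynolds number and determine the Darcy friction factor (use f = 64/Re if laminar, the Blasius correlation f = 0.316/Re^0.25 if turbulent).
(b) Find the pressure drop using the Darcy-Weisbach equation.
(a) Re = V·D/ν = 2.57·0.056/2.80e-04 = 514 → laminar (Re < 2300); f = 64/Re = 64/514 = 0.12451
(b) Darcy-Weisbach: ΔP = f·(L/D)·½ρV²/1000 = 0.12451·(52/0.056)·½·880·2.57²/1000 = 336 kPa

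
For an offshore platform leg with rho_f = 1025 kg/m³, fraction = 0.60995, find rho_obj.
Formula: f_{sub} = \frac{\rho_{obj}}{\rho_f}
Substituting knowns: 0.60995 = rho_obj/1025
Solving for rho_obj: rho_obj = 0.60995·1025 = 625.2 kg/m³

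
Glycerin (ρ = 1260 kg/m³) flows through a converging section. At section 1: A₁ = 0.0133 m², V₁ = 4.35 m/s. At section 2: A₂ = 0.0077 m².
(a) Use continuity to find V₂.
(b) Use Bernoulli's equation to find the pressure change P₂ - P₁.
(a) Continuity: A₁V₁=A₂V₂ -> V₂=A₁V₁/A₂=0.0133*4.35/0.0077=7.51 m/s
(b) Bernoulli: P₂-P₁=0.5*rho*(V₁^2-V₂^2)/1000=0.5*1260*(4.35^2-7.51^2)/1000=-23.61 kPa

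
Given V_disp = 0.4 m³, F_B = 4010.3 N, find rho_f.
Formula: F_B = \rho_f g V_{disp}
Substituting knowns: 4010.3 = rho_f·9.81·0.4
Solving for rho_f: rho_f = 4010.3/(9.81·0.4) = 1022 kg/m³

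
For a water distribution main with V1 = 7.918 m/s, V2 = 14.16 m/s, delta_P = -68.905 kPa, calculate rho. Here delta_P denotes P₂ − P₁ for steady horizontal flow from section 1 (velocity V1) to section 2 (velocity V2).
Formula: \Delta P = \frac{1}{2} \rho (V_1^2 - V_2^2)
Substituting knowns: -68.905 = 0.5·rho·(7.918² − 14.16²)/1000
Solving for rho: rho = 2·(-68.905·1000)/(7.918² − 14.16²) = 1000 kg/m³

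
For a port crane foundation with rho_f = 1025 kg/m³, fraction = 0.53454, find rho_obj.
Formula: f_{sub} = \frac{\rho_{obj}}{\rho_f}
Substituting knowns: 0.53454 = rho_obj/1025
Solving for rho_obj: rho_obj = 0.53454·1025 = 547.9 kg/m³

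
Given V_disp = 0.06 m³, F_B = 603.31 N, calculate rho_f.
Formula: F_B = \rho_f g V_{disp}
Substituting knowns: 603.31 = rho_f·9.81·0.06
Solving for rho_f: rho_f = 603.31/(9.81·0.06) = 1025 kg/m³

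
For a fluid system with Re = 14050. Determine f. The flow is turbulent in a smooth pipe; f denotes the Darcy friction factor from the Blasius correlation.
Formula: f = \frac{0.316}{Re^{0.25}}
f = 0.316/14050^0.25 = 0.02902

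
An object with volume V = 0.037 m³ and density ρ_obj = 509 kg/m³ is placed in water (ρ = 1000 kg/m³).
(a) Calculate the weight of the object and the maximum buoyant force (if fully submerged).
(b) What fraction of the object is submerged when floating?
(a) W=rho_obj*g*V=509*9.81*0.037=184.8 N; F_B(max)=rho*g*V=1000*9.81*0.037=363.0 N
(b) Floating fraction=rho_obj/rho=509/1000=0.509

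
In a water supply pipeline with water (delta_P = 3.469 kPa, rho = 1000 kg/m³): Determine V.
Formula: V = \sqrt{\frac{2 \Delta P}{\rho}}
V = √(2·(3.469·1000)/1000) = 2.634 m/s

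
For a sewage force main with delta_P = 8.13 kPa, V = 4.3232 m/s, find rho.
Formula: V = \sqrt{\frac{2 \Delta P}{\rho}}
Substituting knowns: 4.3232 = √(2·(8.13·1000)/rho)
Solving for rho: rho = 2·(8.13·1000)/4.3232² = 870 kg/m³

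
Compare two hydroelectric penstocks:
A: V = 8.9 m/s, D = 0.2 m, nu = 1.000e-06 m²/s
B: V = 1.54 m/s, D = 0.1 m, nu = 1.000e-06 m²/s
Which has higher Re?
Re(A) = 1.780e+06, Re(B) = 154000. Answer: A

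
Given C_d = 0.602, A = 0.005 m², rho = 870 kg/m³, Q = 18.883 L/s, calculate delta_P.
Formula: Q = C_d A \sqrt{\frac{2 \Delta P}{\rho}}
Substituting knowns: 18.883 = 0.602·0.005·√(2·(delta_P·1000)/870)·1000
Solving for delta_P: delta_P = ((18.883/1000)/(0.602·0.005))²·870/2/1000 = 17.12 kPa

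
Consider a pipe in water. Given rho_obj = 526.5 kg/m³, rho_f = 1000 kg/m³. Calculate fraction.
Formula: f_{sub} = \frac{\rho_{obj}}{\rho_f}
fraction = 526.5/1000 = 0.5265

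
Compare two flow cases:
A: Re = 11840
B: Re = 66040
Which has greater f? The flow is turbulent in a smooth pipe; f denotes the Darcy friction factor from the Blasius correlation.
f(A) = 0.03029, f(B) = 0.01971. Answer: A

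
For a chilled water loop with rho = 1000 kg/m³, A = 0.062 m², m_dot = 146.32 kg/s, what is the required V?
Formula: \dot{m} = \rho A V
Substituting knowns: 146.32 = 1000·0.062·V
Solving for V: V = 146.32/(1000·0.062) = 2.36 m/s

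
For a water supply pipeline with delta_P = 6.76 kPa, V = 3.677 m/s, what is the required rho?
Formula: V = \sqrt{\frac{2 \Delta P}{\rho}}
Substituting knowns: 3.677 = √(2·(6.76·1000)/rho)
Solving for rho: rho = 2·(6.76·1000)/3.677² = 1000 kg/m³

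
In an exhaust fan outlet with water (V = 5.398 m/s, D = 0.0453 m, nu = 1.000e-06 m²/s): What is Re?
Formula: Re = \frac{V D}{\nu}
Re = 5.398·0.0453/1.000e-06 = 244529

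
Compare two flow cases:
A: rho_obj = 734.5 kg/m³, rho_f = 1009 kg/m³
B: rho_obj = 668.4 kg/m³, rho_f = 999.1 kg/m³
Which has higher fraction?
fraction(A) = 0.7279, fraction(B) = 0.669. Answer: A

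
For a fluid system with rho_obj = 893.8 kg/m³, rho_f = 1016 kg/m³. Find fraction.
Formula: f_{sub} = \frac{\rho_{obj}}{\rho_f}
fraction = 893.8/1016 = 0.8797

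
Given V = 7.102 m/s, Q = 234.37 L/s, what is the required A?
Formula: Q = A V
Substituting knowns: 234.37 = A·7.102·1000
Solving for A: A = (234.37/1000)/7.102 = 0.033 m²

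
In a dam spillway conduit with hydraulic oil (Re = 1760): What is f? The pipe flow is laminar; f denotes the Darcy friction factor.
Formula: f = \frac{64}{Re}
f = 64/1760 = 0.03636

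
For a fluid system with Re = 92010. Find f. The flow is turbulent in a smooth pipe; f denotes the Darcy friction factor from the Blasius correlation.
Formula: f = \frac{0.316}{Re^{0.25}}
f = 0.316/92010^0.25 = 0.01814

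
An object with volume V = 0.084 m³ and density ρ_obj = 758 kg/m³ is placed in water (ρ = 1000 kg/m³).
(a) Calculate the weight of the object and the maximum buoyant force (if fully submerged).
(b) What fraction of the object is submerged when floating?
(a) W=rho_obj*g*V=758*9.81*0.084=624.6 N; F_B(max)=rho*g*V=1000*9.81*0.084=824.0 N
(b) Floating fraction=rho_obj/rho=758/1000=0.758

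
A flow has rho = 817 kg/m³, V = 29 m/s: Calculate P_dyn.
Formula: P_{dyn} = \frac{1}{2} \rho V^2
P_dyn = 0.5·817·29²/1000 = 343.5 kPa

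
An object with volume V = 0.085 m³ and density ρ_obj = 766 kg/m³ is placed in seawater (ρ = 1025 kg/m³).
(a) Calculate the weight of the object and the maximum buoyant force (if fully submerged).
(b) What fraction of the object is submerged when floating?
(a) W=rho_obj*g*V=766*9.81*0.085=638.7 N; F_B(max)=rho*g*V=1025*9.81*0.085=854.7 N
(b) Floating fraction=rho_obj/rho=766/1025=0.747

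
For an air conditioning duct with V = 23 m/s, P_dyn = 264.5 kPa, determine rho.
Formula: P_{dyn} = \frac{1}{2} \rho V^2
Substituting knowns: 264.5 = 0.5·rho·23²/1000
Solving for rho: rho = 2·(264.5·1000)/23² = 1000 kg/m³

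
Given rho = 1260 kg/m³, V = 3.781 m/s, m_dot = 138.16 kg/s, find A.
Formula: \dot{m} = \rho A V
Substituting knowns: 138.16 = 1260·A·3.781
Solving for A: A = 138.16/(1260·3.781) = 0.029 m²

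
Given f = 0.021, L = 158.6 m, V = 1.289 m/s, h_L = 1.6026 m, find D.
Formula: h_L = f \frac{L}{D} \frac{V^2}{2g}
Substituting knowns: 1.6026 = 0.021·(158.6/D)·1.289²/(2·9.81)
Solving for D: D = 0.021·158.6·1.289²/(2·9.81·1.6026) = 0.176 m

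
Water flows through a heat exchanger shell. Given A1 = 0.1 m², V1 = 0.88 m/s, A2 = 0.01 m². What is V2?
Formula: V_2 = \frac{A_1 V_1}{A_2}
V2 = 0.1·0.88/0.01 = 8.8 m/s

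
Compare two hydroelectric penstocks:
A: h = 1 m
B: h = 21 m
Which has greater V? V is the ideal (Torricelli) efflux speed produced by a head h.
V(A) = 4.429 m/s, V(B) = 20.3 m/s. Answer: B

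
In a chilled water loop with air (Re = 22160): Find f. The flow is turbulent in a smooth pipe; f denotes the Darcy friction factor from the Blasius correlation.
Formula: f = \frac{0.316}{Re^{0.25}}
f = 0.316/22160^0.25 = 0.0259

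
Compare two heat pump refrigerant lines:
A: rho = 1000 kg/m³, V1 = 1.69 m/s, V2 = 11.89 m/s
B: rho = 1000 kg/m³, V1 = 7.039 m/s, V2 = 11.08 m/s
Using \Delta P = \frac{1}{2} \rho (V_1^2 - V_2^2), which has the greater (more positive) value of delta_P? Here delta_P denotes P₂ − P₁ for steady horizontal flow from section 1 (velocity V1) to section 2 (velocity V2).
delta_P(A) = -69.26 kPa, delta_P(B) = -36.61 kPa. Answer: B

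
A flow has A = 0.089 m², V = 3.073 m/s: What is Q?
Formula: Q = A V
Q = 0.089·3.073·1000 = 273.5 L/s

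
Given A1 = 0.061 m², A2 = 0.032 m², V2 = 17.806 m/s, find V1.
Formula: V_2 = \frac{A_1 V_1}{A_2}
Substituting knowns: 17.806 = 0.061·V1/0.032
Solving for V1: V1 = 17.806·0.032/0.061 = 9.341 m/s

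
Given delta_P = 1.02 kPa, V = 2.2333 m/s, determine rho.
Formula: V = \sqrt{\frac{2 \Delta P}{\rho}}
Substituting knowns: 2.2333 = √(2·(1.02·1000)/rho)
Solving for rho: rho = 2·(1.02·1000)/2.2333² = 409 kg/m³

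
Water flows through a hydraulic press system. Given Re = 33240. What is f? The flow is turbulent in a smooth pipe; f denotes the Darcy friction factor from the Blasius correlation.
Formula: f = \frac{0.316}{Re^{0.25}}
f = 0.316/33240^0.25 = 0.0234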